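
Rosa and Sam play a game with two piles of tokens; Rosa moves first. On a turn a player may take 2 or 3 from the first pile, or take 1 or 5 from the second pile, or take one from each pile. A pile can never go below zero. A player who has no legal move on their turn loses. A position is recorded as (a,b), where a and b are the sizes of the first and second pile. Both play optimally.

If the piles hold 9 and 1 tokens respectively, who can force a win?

Sam wins.

Compute win/loss labels from the base case upward. A position with no move is L. Any other position is W if it can reach an L in one move, else L.
No move ever increases a pile, so every position that can arise here has a ≤ 9 and b ≤ 1; it is enough to label the cells with 0 ≤ a ≤ 9 and 0 ≤ b ≤ 1.
Every move lowers a or b (never raises either), so fill the grid row by row in increasing a, and left to right within a row: each cell's successors are then already labelled.
      b=0  b=1
a=0:    L    W
a=1:    L    W
a=2:    W    W
a=3:    W    L
a=4:    W    L
a=5:    L    W
a=6:    L    W
a=7:    W    W
a=8:    W    L
a=9:    W    L
Cells with no legal move (terminal, hence L): (0,0), (1,0).
The remaining L cells, each justified by listing all of its moves:
(3,1): moves to (1,1)(W), (0,1)(W), (3,0)(W), (2,0)(W); every one is W ⇒ L
(4,1): moves to (2,1)(W), (1,1)(W), (4,0)(W), (3,0)(W); every one is W ⇒ L
(5,0): moves to (3,0)(W), (2,0)(W); every one is W ⇒ L
(6,0): moves to (4,0)(W), (3,0)(W); every one is W ⇒ L
(8,1): moves to (6,1)(W), (5,1)(W), (8,0)(W), (7,0)(W); every one is W ⇒ L
(9,1): moves to (7,1)(W), (6,1)(W), (9,0)(W), (8,0)(W); every one is W ⇒ L
Every other cell has at least one move into one of the L cells above, so it is W.
The starting position (9,1) is L: whatever Rosa does, the opponent receives a W position.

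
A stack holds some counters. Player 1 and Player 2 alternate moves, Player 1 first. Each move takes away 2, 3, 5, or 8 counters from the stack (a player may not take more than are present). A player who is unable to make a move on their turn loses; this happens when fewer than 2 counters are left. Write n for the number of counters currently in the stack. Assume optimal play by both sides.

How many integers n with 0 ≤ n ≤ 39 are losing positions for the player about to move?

Classify positions by backward induction: terminal positions (no move available) are L. From any other position, the mover wins iff some move reaches an L.
n=0: no move → L
n=1: no move → L
n=2: W (go to 0, an L position)
n=3: W (go to 1, an L position)
n=4: W (go to 1, an L position)
n=5: W (go to 0, an L position)
n=6: W (go to 1, an L position)
n=7: L (options 5(W), 4(W), 2(W) are all W)
n=8: W (go to 0, an L position)
n=9: W (go to 7, an L position)
n=10: W (go to 7, an L position)
n=11: L (options 9(W), 8(W), 6(W), 3(W) are all W)
n=12: W (go to 7, an L position)
n=13: W (go to 11, an L position)
n=14: W (go to 11, an L position)
n=15: W (go to 7, an L position)
n=16: W (go to 11, an L position)
n=17: L (options 15(W), 14(W), 12(W), 9(W) are all W)
n=18: L (options 16(W), 15(W), 13(W), 10(W) are all W)
n=19: W (go to 17, an L position)
n=20: W (go to 18, an L position)
n=21: W (go to 18, an L position)
n=22: W (go to 17, an L position)
n=23: W (go to 18, an L position)
n=24: L (options 22(W), 21(W), 19(W), 16(W) are all W)
n=25: W (go to 17, an L position)
n=26: W (go to 24, an L position)
n=27: W (go to 24, an L position)
n=28: L (options 26(W), 25(W), 23(W), 20(W) are all W)
n=29: W (go to 24, an L position)
n=30: W (go to 28, an L position)
n=31: W (go to 28, an L position)
n=32: W (go to 24, an L position)
n=33: W (go to 28, an L position)
n=34: L (options 32(W), 31(W), 29(W), 26(W) are all W)
n=35: L (options 33(W), 32(W), 30(W), 27(W) are all W)
n=36: W (go to 34, an L position)
n=37: W (go to 35, an L position)
n=38: W (go to 35, an L position)
n=39: W (go to 34, an L position)
L entries with 0 ≤ n ≤ 39: n = 0, 1, 7, 11, 17, 18, 24, 28, 34, 35; that makes 10.

10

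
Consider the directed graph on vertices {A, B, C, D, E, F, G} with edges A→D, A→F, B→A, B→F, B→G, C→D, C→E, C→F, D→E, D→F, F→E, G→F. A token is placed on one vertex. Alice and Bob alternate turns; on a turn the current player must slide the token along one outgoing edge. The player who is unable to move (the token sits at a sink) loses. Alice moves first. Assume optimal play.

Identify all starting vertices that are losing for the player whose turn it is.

Positions with no move are L. A position that does have a move is losing for the player to move precisely when every available move leads to a winning position for the opponent. Fill in the labels:
Every edge goes from a vertex to one that appears earlier in the order E, F, D, G, A, B, C, so processing vertices in that order labels each vertex after all of its successors.
E: no outgoing edge → L
F: →E(L), so W
D: →E(L), so W
G: →F(W) only, which is W, so L
A: →D(W), F(W) — all W, so L
B: →A(L), so W
C: →E(L), so W
The losing starting vertices are exactly the entries labelled L in this table (3 of them).

A, E, G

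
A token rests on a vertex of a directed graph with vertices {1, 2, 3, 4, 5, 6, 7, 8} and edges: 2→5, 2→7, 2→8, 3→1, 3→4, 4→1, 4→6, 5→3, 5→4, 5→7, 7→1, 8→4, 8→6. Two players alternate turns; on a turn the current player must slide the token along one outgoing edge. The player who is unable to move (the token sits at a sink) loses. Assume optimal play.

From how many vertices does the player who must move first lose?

Work bottom-up. With no move the player to move loses. Otherwise the position is W if at least one move leads to an L position for the opponent, and L if every move leads to a W.
Every edge goes from a vertex to one that appears earlier in the order 1, 6, 4, 7, 8, 3, 5, 2, so processing vertices in that order labels each vertex after all of its successors.
1: no outgoing edge → L
6: no outgoing edge → L
4: →6(L), so W
7: →1(L), so W
8: →6(L), so W
3: →1(L), so W
5: →3(W), 7(W), 4(W) — all W, so L
2: →5(L), so W
The L vertices are 1, 5, 6; that is 3 in all.

3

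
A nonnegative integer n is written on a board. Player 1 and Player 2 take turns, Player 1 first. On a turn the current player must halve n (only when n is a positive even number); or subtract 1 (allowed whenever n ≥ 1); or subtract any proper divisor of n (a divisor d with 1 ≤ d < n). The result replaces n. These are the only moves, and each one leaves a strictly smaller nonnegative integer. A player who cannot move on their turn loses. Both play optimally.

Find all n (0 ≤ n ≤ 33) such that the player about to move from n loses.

Work bottom-up. With no move the player to move loses. Otherwise the position is W if at least one move leads to an L position for the opponent, and L if every move leads to a W.
n=0: no move → L
n=1: reaches L-position 0 → W
n=2: only reaches 1(W), which is W → L
n=3: reaches L-position 2 → W
n=4: reaches L-position 2 → W
n=5: only reaches 4(W), which is W → L
n=6: reaches L-position 5 → W
n=7: only reaches 6(W), which is W → L
n=8: reaches L-position 7 → W
n=9: only reaches 6(W), 8(W), all W → L
n=10: reaches L-position 5 → W
n=11: only reaches 10(W), which is W → L
n=12: reaches L-position 9 → W
n=13: only reaches 12(W), which is W → L
n=14: reaches L-position 7 → W
n=15: only reaches 10(W), 12(W), 14(W), all W → L
n=16: reaches L-position 15 → W
n=17: only reaches 16(W), which is W → L
n=18: reaches L-position 9 → W
n=19: only reaches 18(W), which is W → L
n=20: reaches L-position 15 → W
n=21: only reaches 14(W), 18(W), 20(W), all W → L
n=22: reaches L-position 11 → W
n=23: only reaches 22(W), which is W → L
n=24: reaches L-position 21 → W
n=25: only reaches 20(W), 24(W), all W → L
n=26: reaches L-position 13 → W
n=27: only reaches 18(W), 24(W), 26(W), all W → L
n=28: reaches L-position 21 → W
n=29: only reaches 28(W), which is W → L
n=30: reaches L-position 15 → W
n=31: only reaches 30(W), which is W → L
n=32: reaches L-position 31 → W
n=33: only reaches 22(W), 30(W), 32(W), all W → L
The losing starting values of n are exactly the entries labelled L in this table (17 of them).

0, 2, 5, 7, 9, 11, 13, 15, 17, 19, 21, 23, 25, 27, 29, 31, 33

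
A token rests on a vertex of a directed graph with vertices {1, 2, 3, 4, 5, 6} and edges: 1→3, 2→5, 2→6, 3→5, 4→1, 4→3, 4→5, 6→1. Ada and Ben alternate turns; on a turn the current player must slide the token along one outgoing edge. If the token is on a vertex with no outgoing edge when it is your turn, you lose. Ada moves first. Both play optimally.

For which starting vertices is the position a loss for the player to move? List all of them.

Compute win/loss labels from the base case upward. A position with no move is L. Any other position is W if it can reach an L in one move, else L.
Every edge goes from a vertex to one that appears earlier in the order 5, 3, 1, 4, 6, 2, so processing vertices in that order labels each vertex after all of its successors.
5: no outgoing edge → L
3: W (go to 5, an L position)
1: L (sole option 3(W) is W)
4: W (go to 1, an L position)
6: W (go to 1, an L position)
2: W (go to 5, an L position)
Reading off the rows marked L gives the requested list; there are 2 such vertices.

1, 5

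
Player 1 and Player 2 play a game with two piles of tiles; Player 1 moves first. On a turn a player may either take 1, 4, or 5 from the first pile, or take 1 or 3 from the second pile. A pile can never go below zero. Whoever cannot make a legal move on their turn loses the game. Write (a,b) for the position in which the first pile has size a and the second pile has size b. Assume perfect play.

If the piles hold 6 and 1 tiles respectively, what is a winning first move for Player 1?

Move to (1,1).

Label each position W (a win for the player to move) or L (a loss). A position with no legal move is L; any other position is W exactly when some move reaches an L, and L when every move reaches a W.
No move ever increases a pile, so every position that can arise here has a ≤ 6 and b ≤ 1; it is enough to label the cells with 0 ≤ a ≤ 6 and 0 ≤ b ≤ 1.
Every move lowers a or b (never raises either), so fill the grid row by row in increasing a, and left to right within a row: each cell's successors are then already labelled.
      b=0  b=1
a=0:    L    W
a=1:    W    L
a=2:    L    W
a=3:    W    L
a=4:    W    W
a=5:    W    W
a=6:    W    W
Cells with no legal move (terminal, hence L): (0,0).
The remaining L cells, each justified by listing all of its moves:
(1,1): L (options (0,1)(W), (1,0)(W) are all W)
(2,0): L (sole option (1,0)(W) is W)
(3,1): L (options (2,1)(W), (3,0)(W) are all W)
Every other cell has at least one move into one of the L cells above, so it is W.
From (6,1), the L positions reachable in one move are: (1,1).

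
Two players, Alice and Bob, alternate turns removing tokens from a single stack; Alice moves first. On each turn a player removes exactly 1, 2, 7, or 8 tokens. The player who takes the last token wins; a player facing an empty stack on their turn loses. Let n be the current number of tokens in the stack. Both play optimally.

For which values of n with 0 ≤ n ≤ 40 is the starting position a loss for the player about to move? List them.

0, 3, 6, 9, 12, 15, 18, 21, 24, 27, 30, 33, 36, 39

Positions with no move are L. A position that does have a move is losing for the player to move precisely when every available move leads to a winning position for the opponent. Fill in the labels:
n=0: no move → L
n=1: →0(L), so W
n=2: →0(L), so W
n=3: →2(W), 1(W) — all W, so L
n=4: →3(L), so W
n=5: →3(L), so W
n=6: →5(W), 4(W) — all W, so L
n=7: →6(L), so W
n=8: →6(L), so W
n=9: →8(W), 7(W), 2(W), 1(W) — all W, so L
n=10: →9(L), so W
n=11: →9(L), so W
n=12: →11(W), 10(W), 5(W), 4(W) — all W, so L
n=13: →12(L), so W
n=14: →12(L), so W
n=15: →14(W), 13(W), 8(W), 7(W) — all W, so L
n=16: →15(L), so W
n=17: →15(L), so W
n=18: →17(W), 16(W), 11(W), 10(W) — all W, so L
n=19: →18(L), so W
n=20: →18(L), so W
n=21: →20(W), 19(W), 14(W), 13(W) — all W, so L
n=22: →21(L), so W
n=23: →21(L), so W
n=24: →23(W), 22(W), 17(W), 16(W) — all W, so L
n=25: →24(L), so W
n=26: →24(L), so W
n=27: →26(W), 25(W), 20(W), 19(W) — all W, so L
n=28: →27(L), so W
n=29: →27(L), so W
n=30: →29(W), 28(W), 23(W), 22(W) — all W, so L
n=31: →30(L), so W
n=32: →30(L), so W
n=33: →32(W), 31(W), 26(W), 25(W) — all W, so L
n=34: →33(L), so W
n=35: →33(L), so W
n=36: →35(W), 34(W), 29(W), 28(W) — all W, so L
n=37: →36(L), so W
n=38: →36(L), so W
n=39: →38(W), 37(W), 32(W), 31(W) — all W, so L
n=40: →39(L), so W
The losing starting values of n are exactly the entries labelled L in this table (14 of them).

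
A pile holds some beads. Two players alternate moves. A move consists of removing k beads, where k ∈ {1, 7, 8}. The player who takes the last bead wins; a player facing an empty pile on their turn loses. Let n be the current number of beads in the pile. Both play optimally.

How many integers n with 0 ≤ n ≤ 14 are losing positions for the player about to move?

4

Positions with no move are L. A position that does have a move is losing for the player to move precisely when every available move leads to a winning position for the opponent. Fill in the labels:
n=0: no move → L
n=1: reaches L-position 0 → W
n=2: only reaches 1(W), which is W → L
n=3: reaches L-position 2 → W
n=4: only reaches 3(W), which is W → L
n=5: reaches L-position 4 → W
n=6: only reaches 5(W), which is W → L
n=7: reaches L-position 6 → W
n=8: reaches L-position 0 → W
n=9: reaches L-position 2 → W
n=10: reaches L-position 2 → W
n=11: reaches L-position 4 → W
n=12: reaches L-position 4 → W
n=13: reaches L-position 6 → W
n=14: reaches L-position 6 → W
L entries with 0 ≤ n ≤ 14: n = 0, 2, 4, 6; that makes 4.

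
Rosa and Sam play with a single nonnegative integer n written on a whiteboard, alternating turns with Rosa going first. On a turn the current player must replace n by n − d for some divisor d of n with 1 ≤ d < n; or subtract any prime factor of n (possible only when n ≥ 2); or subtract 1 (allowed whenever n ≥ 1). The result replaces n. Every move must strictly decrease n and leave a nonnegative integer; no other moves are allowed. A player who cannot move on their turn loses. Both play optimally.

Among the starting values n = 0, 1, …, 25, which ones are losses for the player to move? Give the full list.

0, 4, 9, 14, 20

Positions with no move are L. A position that does have a move is losing for the player to move precisely when every available move leads to a winning position for the opponent. Fill in the labels:
n=0: no move → L
n=1: reaches L-position 0 → W
n=2: reaches L-position 0 → W
n=3: reaches L-position 0 → W
n=4: only reaches 2(W), 3(W), all W → L
n=5: reaches L-position 0 → W
n=6: reaches L-position 4 → W
n=7: reaches L-position 0 → W
n=8: reaches L-position 4 → W
n=9: only reaches 6(W), 8(W), all W → L
n=10: reaches L-position 9 → W
n=11: reaches L-position 0 → W
n=12: reaches L-position 9 → W
n=13: reaches L-position 0 → W
n=14: only reaches 7(W), 12(W), 13(W), all W → L
n=15: reaches L-position 14 → W
n=16: reaches L-position 14 → W
n=17: reaches L-position 0 → W
n=18: reaches L-position 9 → W
n=19: reaches L-position 0 → W
n=20: only reaches 10(W), 15(W), 16(W), 18(W), 19(W), all W → L
n=21: reaches L-position 14 → W
n=22: reaches L-position 20 → W
n=23: reaches L-position 0 → W
n=24: reaches L-position 20 → W
n=25: reaches L-position 20 → W
The losing starting values of n are exactly the entries labelled L in this table (5 of them).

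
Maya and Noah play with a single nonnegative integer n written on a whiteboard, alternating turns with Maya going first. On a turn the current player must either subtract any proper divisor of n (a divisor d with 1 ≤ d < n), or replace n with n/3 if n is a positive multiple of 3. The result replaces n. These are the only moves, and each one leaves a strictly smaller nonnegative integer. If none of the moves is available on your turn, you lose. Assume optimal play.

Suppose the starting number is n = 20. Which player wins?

Maya wins.

Classify positions by backward induction: terminal positions (no move available) are L. From any other position, the mover wins iff some move reaches an L.
n=0: no move → L
n=1: no move → L
n=2: reaches L-position 1 → W
n=3: reaches L-position 1 → W
n=4: only reaches 2(W), 3(W), all W → L
n=5: reaches L-position 4 → W
n=6: reaches L-position 4 → W
n=7: only reaches 6(W), which is W → L
n=8: reaches L-position 4 → W
n=9: only reaches 3(W), 6(W), 8(W), all W → L
n=10: reaches L-position 9 → W
n=11: only reaches 10(W), which is W → L
n=12: reaches L-position 4 → W
n=13: only reaches 12(W), which is W → L
n=14: reaches L-position 7 → W
n=15: only reaches 5(W), 10(W), 12(W), 14(W), all W → L
n=16: reaches L-position 15 → W
n=17: only reaches 16(W), which is W → L
n=18: reaches L-position 9 → W
n=19: only reaches 18(W), which is W → L
n=20: reaches L-position 15 → W
From 20 Maya can move to 15, reaching an L position.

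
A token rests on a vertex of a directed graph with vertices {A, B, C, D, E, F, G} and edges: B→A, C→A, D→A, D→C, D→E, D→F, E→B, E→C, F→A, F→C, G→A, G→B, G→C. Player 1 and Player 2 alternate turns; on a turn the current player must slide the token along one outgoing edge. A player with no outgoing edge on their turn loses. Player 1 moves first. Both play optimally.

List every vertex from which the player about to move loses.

A, E

Label each position W (a win for the player to move) or L (a loss). A position with no legal move is L; any other position is W exactly when some move reaches an L, and L when every move reaches a W.
Every edge goes from a vertex to one that appears earlier in the order A, C, B, E, G, F, D, so processing vertices in that order labels each vertex after all of its successors.
A: no outgoing edge → L
C: can move to A, which is L ⇒ W
B: can move to A, which is L ⇒ W
E: moves to B(W), C(W); every one is W ⇒ L
G: can move to A, which is L ⇒ W
F: can move to A, which is L ⇒ W
D: can move to E, which is L ⇒ W
The losing starting vertices are exactly the entries labelled L in this table (2 of them).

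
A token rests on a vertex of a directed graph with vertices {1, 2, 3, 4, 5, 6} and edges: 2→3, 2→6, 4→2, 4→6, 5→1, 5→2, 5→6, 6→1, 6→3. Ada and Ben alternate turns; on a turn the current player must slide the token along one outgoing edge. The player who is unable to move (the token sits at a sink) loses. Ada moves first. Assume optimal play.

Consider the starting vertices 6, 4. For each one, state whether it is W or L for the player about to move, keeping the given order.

6: W, 4: L

Use the standard recursion: the mover loses at a terminal position; elsewhere, the mover wins exactly when some move hands the opponent an L position.
Every edge goes from a vertex to one that appears earlier in the order 1, 3, 6, 2, 5, 4, so processing vertices in that order labels each vertex after all of its successors.
1: no outgoing edge → L
3: no outgoing edge → L
6: W (go to 3, an L position)
2: W (go to 3, an L position)
5: W (go to 1, an L position)
4: L (options 2(W), 6(W) are all W)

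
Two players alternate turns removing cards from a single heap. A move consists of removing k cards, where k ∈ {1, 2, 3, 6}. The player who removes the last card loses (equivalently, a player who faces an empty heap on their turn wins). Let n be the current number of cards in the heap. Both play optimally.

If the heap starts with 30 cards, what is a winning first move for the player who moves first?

Build the W/L table. Terminal = W. A non-terminal position is W if it has a move to some L; otherwise it is L.
n=0: no move; the opponent has just taken the last card and therefore loses → W
n=1: L (sole option 0(W) is W)
n=2: W (go to 1, an L position)
n=3: W (go to 1, an L position)
n=4: W (go to 1, an L position)
n=5: L (options 4(W), 3(W), 2(W) are all W)
n=6: W (go to 5, an L position)
n=7: W (go to 5, an L position)
n=8: W (go to 5, an L position)
n=9: L (options 8(W), 7(W), 6(W), 3(W) are all W)
n=10: W (go to 9, an L position)
n=11: W (go to 9, an L position)
n=12: W (go to 9, an L position)
n=13: L (options 12(W), 11(W), 10(W), 7(W) are all W)
n=14: W (go to 13, an L position)
n=15: W (go to 13, an L position)
n=16: W (go to 13, an L position)
n=17: L (options 16(W), 15(W), 14(W), 11(W) are all W)
n=18: W (go to 17, an L position)
n=19: W (go to 17, an L position)
n=20: W (go to 17, an L position)
n=21: L (options 20(W), 19(W), 18(W), 15(W) are all W)
n=22: W (go to 21, an L position)
n=23: W (go to 21, an L position)
n=24: W (go to 21, an L position)
n=25: L (options 24(W), 23(W), 22(W), 19(W) are all W)
n=26: W (go to 25, an L position)
n=27: W (go to 25, an L position)
n=28: W (go to 25, an L position)
n=29: L (options 28(W), 27(W), 26(W), 23(W) are all W)
n=30: W (go to 29, an L position)
From 30, the L positions reachable in one move are: 29.

Remove 1, leaving 29.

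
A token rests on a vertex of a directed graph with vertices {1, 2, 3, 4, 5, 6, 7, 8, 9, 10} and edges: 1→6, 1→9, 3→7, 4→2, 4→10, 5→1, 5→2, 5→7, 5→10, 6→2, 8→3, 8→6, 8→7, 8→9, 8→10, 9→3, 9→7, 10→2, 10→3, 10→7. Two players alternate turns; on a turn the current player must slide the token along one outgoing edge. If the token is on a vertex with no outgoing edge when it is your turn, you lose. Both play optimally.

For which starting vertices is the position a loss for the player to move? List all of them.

1, 2, 7

Classify positions by backward induction: terminal positions (no move available) are L. From any other position, the mover wins iff some move reaches an L.
Every edge goes from a vertex to one that appears earlier in the order 7, 2, 3, 6, 10, 9, 1, 4, 8, 5, so processing vertices in that order labels each vertex after all of its successors.
7: no outgoing edge → L
2: no outgoing edge → L
3: can move to 7, which is L ⇒ W
6: can move to 2, which is L ⇒ W
10: can move to 2, which is L ⇒ W
9: can move to 7, which is L ⇒ W
1: moves to 9(W), 6(W); every one is W ⇒ L
4: can move to 2, which is L ⇒ W
8: can move to 7, which is L ⇒ W
5: can move to 1, which is L ⇒ W
The losing starting vertices are exactly the entries labelled L in this table (3 of them).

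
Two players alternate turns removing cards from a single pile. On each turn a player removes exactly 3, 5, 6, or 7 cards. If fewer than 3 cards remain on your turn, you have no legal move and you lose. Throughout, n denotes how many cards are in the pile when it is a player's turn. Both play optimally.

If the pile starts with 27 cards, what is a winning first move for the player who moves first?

Remove 5, leaving 22.

Build the W/L table. Terminal = L. A non-terminal position is W if it has a move to some L; otherwise it is L.
n=0: no move → L
n=1: no move → L
n=2: no move → L
n=3: can move to 0, which is L ⇒ W
n=4: can move to 1, which is L ⇒ W
n=5: can move to 2, which is L ⇒ W
n=6: can move to 1, which is L ⇒ W
n=7: can move to 2, which is L ⇒ W
n=8: can move to 2, which is L ⇒ W
n=9: can move to 2, which is L ⇒ W
n=10: moves to 7(W), 5(W), 4(W), 3(W); every one is W ⇒ L
n=11: moves to 8(W), 6(W), 5(W), 4(W); every one is W ⇒ L
n=12: moves to 9(W), 7(W), 6(W), 5(W); every one is W ⇒ L
n=13: can move to 10, which is L ⇒ W
n=14: can move to 11, which is L ⇒ W
n=15: can move to 12, which is L ⇒ W
n=16: can move to 11, which is L ⇒ W
n=17: can move to 12, which is L ⇒ W
n=18: can move to 12, which is L ⇒ W
n=19: can move to 12, which is L ⇒ W
n=20: moves to 17(W), 15(W), 14(W), 13(W); every one is W ⇒ L
n=21: moves to 18(W), 16(W), 15(W), 14(W); every one is W ⇒ L
n=22: moves to 19(W), 17(W), 16(W), 15(W); every one is W ⇒ L
n=23: can move to 20, which is L ⇒ W
n=24: can move to 21, which is L ⇒ W
n=25: can move to 22, which is L ⇒ W
n=26: can move to 21, which is L ⇒ W
n=27: can move to 22, which is L ⇒ W
From 27, the L positions reachable in one move are: 22, 21, 20. Any move reaching one of these is winning.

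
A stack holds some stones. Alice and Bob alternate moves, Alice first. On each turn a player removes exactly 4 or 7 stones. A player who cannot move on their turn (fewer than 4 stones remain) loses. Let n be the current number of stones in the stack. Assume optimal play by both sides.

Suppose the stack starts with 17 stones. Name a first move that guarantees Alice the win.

Compute win/loss labels from the base case upward. A position with no move is L. Any other position is W if it can reach an L in one move, else L.
n=0: no move → L
n=1: no move → L
n=2: no move → L
n=3: no move → L
n=4: W (go to 0, an L position)
n=5: W (go to 1, an L position)
n=6: W (go to 2, an L position)
n=7: W (go to 3, an L position)
n=8: W (go to 1, an L position)
n=9: W (go to 2, an L position)
n=10: W (go to 3, an L position)
n=11: L (options 7(W), 4(W) are all W)
n=12: L (options 8(W), 5(W) are all W)
n=13: L (options 9(W), 6(W) are all W)
n=14: L (options 10(W), 7(W) are all W)
n=15: W (go to 11, an L position)
n=16: W (go to 12, an L position)
n=17: W (go to 13, an L position)
From 17, the L positions reachable in one move are: 13.

Remove 4, leaving 13.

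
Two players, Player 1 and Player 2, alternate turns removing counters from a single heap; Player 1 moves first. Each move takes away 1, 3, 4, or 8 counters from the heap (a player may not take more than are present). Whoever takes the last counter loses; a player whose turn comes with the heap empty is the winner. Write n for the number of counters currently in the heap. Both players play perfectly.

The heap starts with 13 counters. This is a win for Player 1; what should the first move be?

Work bottom-up. With no move the player to move wins. Otherwise the position is W if at least one move leads to an L position for the opponent, and L if every move leads to a W.
n=0: no move; the opponent has just taken the last counter and therefore loses → W
n=1: L (sole option 0(W) is W)
n=2: W (go to 1, an L position)
n=3: L (options 2(W), 0(W) are all W)
n=4: W (go to 3, an L position)
n=5: W (go to 1, an L position)
n=6: W (go to 3, an L position)
n=7: W (go to 3, an L position)
n=8: L (options 7(W), 5(W), 4(W), 0(W) are all W)
n=9: W (go to 8, an L position)
n=10: L (options 9(W), 7(W), 6(W), 2(W) are all W)
n=11: W (go to 10, an L position)
n=12: W (go to 8, an L position)
n=13: W (go to 10, an L position)
From 13, the L positions reachable in one move are: 10.

Remove 3, leaving 10.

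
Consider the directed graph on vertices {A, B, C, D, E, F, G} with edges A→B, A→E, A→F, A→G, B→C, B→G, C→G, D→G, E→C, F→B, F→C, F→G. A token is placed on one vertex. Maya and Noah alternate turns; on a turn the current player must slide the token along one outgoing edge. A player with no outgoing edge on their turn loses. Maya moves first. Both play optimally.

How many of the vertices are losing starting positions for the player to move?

Build the W/L table. Terminal = L. A non-terminal position is W if it has a move to some L; otherwise it is L.
Every edge goes from a vertex to one that appears earlier in the order G, C, B, F, E, A, D, so processing vertices in that order labels each vertex after all of its successors.
G: no outgoing edge → L
C: can move to G, which is L ⇒ W
B: can move to G, which is L ⇒ W
F: can move to G, which is L ⇒ W
E: the only move is to C(W), a W ⇒ L
A: can move to E, which is L ⇒ W
D: can move to G, which is L ⇒ W
The L vertices are E, G; that is 2 in all.

2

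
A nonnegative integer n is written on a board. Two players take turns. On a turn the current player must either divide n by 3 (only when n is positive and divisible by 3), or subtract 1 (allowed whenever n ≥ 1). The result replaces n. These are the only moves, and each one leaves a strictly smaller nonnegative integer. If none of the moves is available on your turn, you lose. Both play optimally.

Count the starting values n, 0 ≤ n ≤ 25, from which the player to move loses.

12

Label each position W (a win for the player to move) or L (a loss). A position with no legal move is L; any other position is W exactly when some move reaches an L, and L when every move reaches a W.
n=0: no move → L
n=1: →0(L), so W
n=2: →1(W) only, which is W, so L
n=3: →2(L), so W
n=4: →3(W) only, which is W, so L
n=5: →4(L), so W
n=6: →2(L), so W
n=7: →6(W) only, which is W, so L
n=8: →7(L), so W
n=9: →3(W), 8(W) — all W, so L
n=10: →9(L), so W
n=11: →10(W) only, which is W, so L
n=12: →4(L), so W
n=13: →12(W) only, which is W, so L
n=14: →13(L), so W
n=15: →5(W), 14(W) — all W, so L
n=16: →15(L), so W
n=17: →16(W) only, which is W, so L
n=18: →17(L), so W
n=19: →18(W) only, which is W, so L
n=20: →19(L), so W
n=21: →7(L), so W
n=22: →21(W) only, which is W, so L
n=23: →22(L), so W
n=24: →8(W), 23(W) — all W, so L
n=25: →24(L), so W
L entries with 0 ≤ n ≤ 25: n = 0, 2, 4, 7, 9, 11, 13, 15, 17, 19, 22, 24; that makes 12.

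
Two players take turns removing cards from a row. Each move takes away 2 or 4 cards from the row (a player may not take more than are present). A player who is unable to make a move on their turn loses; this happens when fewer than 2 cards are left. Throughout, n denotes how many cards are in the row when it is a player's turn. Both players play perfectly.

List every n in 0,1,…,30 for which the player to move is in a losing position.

Positions with no move are L. A position that does have a move is losing for the player to move precisely when every available move leads to a winning position for the opponent. Fill in the labels:
n=0: no move → L
n=1: no move → L
n=2: can move to 0, which is L ⇒ W
n=3: can move to 1, which is L ⇒ W
n=4: can move to 0, which is L ⇒ W
n=5: can move to 1, which is L ⇒ W
n=6: moves to 4(W), 2(W); every one is W ⇒ L
n=7: moves to 5(W), 3(W); every one is W ⇒ L
n=8: can move to 6, which is L ⇒ W
n=9: can move to 7, which is L ⇒ W
n=10: can move to 6, which is L ⇒ W
n=11: can move to 7, which is L ⇒ W
n=12: moves to 10(W), 8(W); every one is W ⇒ L
n=13: moves to 11(W), 9(W); every one is W ⇒ L
n=14: can move to 12, which is L ⇒ W
n=15: can move to 13, which is L ⇒ W
n=16: can move to 12, which is L ⇒ W
n=17: can move to 13, which is L ⇒ W
n=18: moves to 16(W), 14(W); every one is W ⇒ L
n=19: moves to 17(W), 15(W); every one is W ⇒ L
n=20: can move to 18, which is L ⇒ W
n=21: can move to 19, which is L ⇒ W
n=22: can move to 18, which is L ⇒ W
n=23: can move to 19, which is L ⇒ W
n=24: moves to 22(W), 20(W); every one is W ⇒ L
n=25: moves to 23(W), 21(W); every one is W ⇒ L
n=26: can move to 24, which is L ⇒ W
n=27: can move to 25, which is L ⇒ W
n=28: can move to 24, which is L ⇒ W
n=29: can move to 25, which is L ⇒ W
n=30: moves to 28(W), 26(W); every one is W ⇒ L
The losing starting values of n are exactly the entries labelled L in this table (11 of them).

0, 1, 6, 7, 12, 13, 18, 19, 24, 25, 30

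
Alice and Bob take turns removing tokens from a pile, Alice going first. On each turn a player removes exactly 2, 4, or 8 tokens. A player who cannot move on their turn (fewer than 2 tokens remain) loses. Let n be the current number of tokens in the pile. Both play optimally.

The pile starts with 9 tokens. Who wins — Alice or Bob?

Alice wins.

Work bottom-up. With no move the player to move loses. Otherwise the position is W if at least one move leads to an L position for the opponent, and L if every move leads to a W.
n=0: no move → L
n=1: no move → L
n=2: W (go to 0, an L position)
n=3: W (go to 1, an L position)
n=4: W (go to 0, an L position)
n=5: W (go to 1, an L position)
n=6: L (options 4(W), 2(W) are all W)
n=7: L (options 5(W), 3(W) are all W)
n=8: W (go to 6, an L position)
n=9: W (go to 7, an L position)
From 9 Alice can remove 2, leaving 7, reaching an L position.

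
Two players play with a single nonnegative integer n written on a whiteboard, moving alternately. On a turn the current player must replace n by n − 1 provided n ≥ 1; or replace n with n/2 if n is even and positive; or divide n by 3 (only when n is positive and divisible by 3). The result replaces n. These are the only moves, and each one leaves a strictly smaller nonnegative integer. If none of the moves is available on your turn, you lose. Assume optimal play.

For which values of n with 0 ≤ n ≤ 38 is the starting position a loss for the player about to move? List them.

0, 2, 5, 7, 9, 11, 13, 16, 19, 23, 25, 28, 30, 34, 36

Positions with no move are L. A position that does have a move is losing for the player to move precisely when every available move leads to a winning position for the opponent. Fill in the labels:
n=0: no move → L
n=1: reaches L-position 0 → W
n=2: only reaches 1(W), which is W → L
n=3: reaches L-position 2 → W
n=4: reaches L-position 2 → W
n=5: only reaches 4(W), which is W → L
n=6: reaches L-position 2 → W
n=7: only reaches 6(W), which is W → L
n=8: reaches L-position 7 → W
n=9: only reaches 3(W), 8(W), all W → L
n=10: reaches L-position 5 → W
n=11: only reaches 10(W), which is W → L
n=12: reaches L-position 11 → W
n=13: only reaches 12(W), which is W → L
n=14: reaches L-position 7 → W
n=15: reaches L-position 5 → W
n=16: only reaches 8(W), 15(W), all W → L
n=17: reaches L-position 16 → W
n=18: reaches L-position 9 → W
n=19: only reaches 18(W), which is W → L
n=20: reaches L-position 19 → W
n=21: reaches L-position 7 → W
n=22: reaches L-position 11 → W
n=23: only reaches 22(W), which is W → L
n=24: reaches L-position 23 → W
n=25: only reaches 24(W), which is W → L
n=26: reaches L-position 13 → W
n=27: reaches L-position 9 → W
n=28: only reaches 14(W), 27(W), all W → L
n=29: reaches L-position 28 → W
n=30: only reaches 10(W), 15(W), 29(W), all W → L
n=31: reaches L-position 30 → W
n=32: reaches L-position 16 → W
n=33: reaches L-position 11 → W
n=34: only reaches 17(W), 33(W), all W → L
n=35: reaches L-position 34 → W
n=36: only reaches 12(W), 18(W), 35(W), all W → L
n=37: reaches L-position 36 → W
n=38: reaches L-position 19 → W
The losing starting values of n are exactly the entries labelled L in this table (15 of them).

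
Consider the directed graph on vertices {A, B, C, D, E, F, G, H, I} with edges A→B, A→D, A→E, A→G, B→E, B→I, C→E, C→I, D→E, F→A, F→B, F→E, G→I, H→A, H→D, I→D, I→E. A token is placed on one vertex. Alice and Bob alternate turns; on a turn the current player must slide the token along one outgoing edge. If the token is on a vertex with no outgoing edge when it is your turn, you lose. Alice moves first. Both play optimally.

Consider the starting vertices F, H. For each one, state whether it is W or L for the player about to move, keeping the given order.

F: W, H: L

Use the standard recursion: the mover loses at a terminal position; elsewhere, the mover wins exactly when some move hands the opponent an L position.
Every edge goes from a vertex to one that appears earlier in the order E, D, I, B, G, A, C, H, F, so processing vertices in that order labels each vertex after all of its successors.
E: no outgoing edge → L
D: W (go to E, an L position)
I: W (go to E, an L position)
B: W (go to E, an L position)
G: L (sole option I(W) is W)
A: W (go to G, an L position)
C: W (go to E, an L position)
H: L (options A(W), D(W) are all W)
F: W (go to E, an L position)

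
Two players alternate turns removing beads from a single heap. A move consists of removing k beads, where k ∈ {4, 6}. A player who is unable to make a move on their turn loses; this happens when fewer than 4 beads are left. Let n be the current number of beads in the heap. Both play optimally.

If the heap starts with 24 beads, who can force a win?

Compute win/loss labels from the base case upward. A position with no move is L. Any other position is W if it can reach an L in one move, else L.
n=0: no move → L
n=1: no move → L
n=2: no move → L
n=3: no move → L
n=4: reaches L-position 0 → W
n=5: reaches L-position 1 → W
n=6: reaches L-position 2 → W
n=7: reaches L-position 3 → W
n=8: reaches L-position 2 → W
n=9: reaches L-position 3 → W
n=10: only reaches 6(W), 4(W), all W → L
n=11: only reaches 7(W), 5(W), all W → L
n=12: only reaches 8(W), 6(W), all W → L
n=13: only reaches 9(W), 7(W), all W → L
n=14: reaches L-position 10 → W
n=15: reaches L-position 11 → W
n=16: reaches L-position 12 → W
n=17: reaches L-position 13 → W
n=18: reaches L-position 12 → W
n=19: reaches L-position 13 → W
n=20: only reaches 16(W), 14(W), all W → L
n=21: only reaches 17(W), 15(W), all W → L
n=22: only reaches 18(W), 16(W), all W → L
n=23: only reaches 19(W), 17(W), all W → L
n=24: reaches L-position 20 → W
The starting position 24 is W: the player to move should remove 4, leaving 20, handing over an L position.

The first player wins.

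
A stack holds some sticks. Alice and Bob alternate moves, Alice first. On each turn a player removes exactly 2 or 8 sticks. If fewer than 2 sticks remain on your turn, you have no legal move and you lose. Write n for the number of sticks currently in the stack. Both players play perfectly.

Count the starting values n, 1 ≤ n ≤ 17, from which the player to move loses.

Use the standard recursion: the mover loses at a terminal position; elsewhere, the mover wins exactly when some move hands the opponent an L position.
n=0: no move → L
n=1: no move → L
n=2: reaches L-position 0 → W
n=3: reaches L-position 1 → W
n=4: only reaches 2(W), which is W → L
n=5: only reaches 3(W), which is W → L
n=6: reaches L-position 4 → W
n=7: reaches L-position 5 → W
n=8: reaches L-position 0 → W
n=9: reaches L-position 1 → W
n=10: only reaches 8(W), 2(W), all W → L
n=11: only reaches 9(W), 3(W), all W → L
n=12: reaches L-position 10 → W
n=13: reaches L-position 11 → W
n=14: only reaches 12(W), 6(W), all W → L
n=15: only reaches 13(W), 7(W), all W → L
n=16: reaches L-position 14 → W
n=17: reaches L-position 15 → W
L entries with 1 ≤ n ≤ 17 (n=0 is outside the asked range and is not counted): n = 1, 4, 5, 10, 11, 14, 15; that makes 7.

7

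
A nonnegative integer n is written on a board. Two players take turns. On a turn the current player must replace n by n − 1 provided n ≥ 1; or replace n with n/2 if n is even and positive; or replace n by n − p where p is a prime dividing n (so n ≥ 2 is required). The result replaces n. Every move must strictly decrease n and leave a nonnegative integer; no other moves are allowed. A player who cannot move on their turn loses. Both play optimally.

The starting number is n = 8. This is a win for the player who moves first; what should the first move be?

Use the standard recursion: the mover loses at a terminal position; elsewhere, the mover wins exactly when some move hands the opponent an L position.
n=0: no move → L
n=1: W (go to 0, an L position)
n=2: W (go to 0, an L position)
n=3: W (go to 0, an L position)
n=4: L (options 2(W), 3(W) are all W)
n=5: W (go to 0, an L position)
n=6: W (go to 4, an L position)
n=7: W (go to 0, an L position)
n=8: W (go to 4, an L position)
From 8, the L positions reachable in one move are: 4.

Move to 4.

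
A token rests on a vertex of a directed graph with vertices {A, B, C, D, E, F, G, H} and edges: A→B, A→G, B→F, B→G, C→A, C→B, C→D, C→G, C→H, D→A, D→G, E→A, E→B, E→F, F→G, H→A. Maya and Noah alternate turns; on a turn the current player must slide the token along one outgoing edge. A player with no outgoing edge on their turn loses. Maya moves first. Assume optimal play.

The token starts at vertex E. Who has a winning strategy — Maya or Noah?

Noah wins.

Build the W/L table. Terminal = L. A non-terminal position is W if it has a move to some L; otherwise it is L.
Every edge goes from a vertex to one that appears earlier in the order G, F, B, A, H, D, C, E, so processing vertices in that order labels each vertex after all of its successors.
G: no outgoing edge → L
F: W (go to G, an L position)
B: W (go to G, an L position)
A: W (go to G, an L position)
H: L (sole option A(W) is W)
D: W (go to G, an L position)
C: W (go to H, an L position)
E: L (options A(W), B(W), F(W) are all W)
The starting position E is L: whatever Maya does, the opponent receives a W position.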